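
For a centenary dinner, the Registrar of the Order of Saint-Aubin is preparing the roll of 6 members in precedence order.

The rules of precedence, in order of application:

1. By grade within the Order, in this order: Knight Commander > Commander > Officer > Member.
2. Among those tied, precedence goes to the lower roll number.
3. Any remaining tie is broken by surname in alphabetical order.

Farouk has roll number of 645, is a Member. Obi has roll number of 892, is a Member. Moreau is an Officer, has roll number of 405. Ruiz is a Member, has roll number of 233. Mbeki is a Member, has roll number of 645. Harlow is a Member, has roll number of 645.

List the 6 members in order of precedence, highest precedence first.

Moreau, Ruiz, Farouk, Harlow, Mbeki, Obi

By grade within the Order: Moreau (Officer); then Ruiz, Farouk, Harlow, Mbeki and Obi (Member).
Among Ruiz, Farouk, Harlow, Mbeki and Obi, by roll number (lower first): Ruiz (233) before Farouk, Harlow and Mbeki (645) before Obi (892).
Among Farouk, Harlow and Mbeki, alphabetically by surname: Farouk before Harlow before Mbeki.
Full order: Moreau, Ruiz, Farouk, Harlow, Mbeki, Obi.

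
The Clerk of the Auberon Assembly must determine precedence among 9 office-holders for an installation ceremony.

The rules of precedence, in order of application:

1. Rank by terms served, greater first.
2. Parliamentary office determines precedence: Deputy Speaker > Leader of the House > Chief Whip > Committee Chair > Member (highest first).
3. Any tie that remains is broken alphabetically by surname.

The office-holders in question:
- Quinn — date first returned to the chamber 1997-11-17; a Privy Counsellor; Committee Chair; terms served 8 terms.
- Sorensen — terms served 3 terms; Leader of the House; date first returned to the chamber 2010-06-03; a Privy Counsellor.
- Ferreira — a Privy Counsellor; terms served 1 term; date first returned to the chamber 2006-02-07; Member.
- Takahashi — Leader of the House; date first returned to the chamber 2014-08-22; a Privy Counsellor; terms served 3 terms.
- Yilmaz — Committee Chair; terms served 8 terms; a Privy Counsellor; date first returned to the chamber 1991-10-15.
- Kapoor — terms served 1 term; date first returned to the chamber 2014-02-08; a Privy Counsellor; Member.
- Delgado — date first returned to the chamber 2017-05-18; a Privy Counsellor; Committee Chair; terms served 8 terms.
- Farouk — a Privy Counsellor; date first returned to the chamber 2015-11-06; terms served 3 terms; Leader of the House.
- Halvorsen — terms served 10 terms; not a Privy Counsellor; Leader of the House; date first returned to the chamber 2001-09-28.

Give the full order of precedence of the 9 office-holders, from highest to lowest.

Halvorsen, Delgado, Quinn, Yilmaz, Farouk, Sorensen, Takahashi, Ferreira, Kapoor

By terms served (higher first): Halvorsen (10 terms); then Delgado, Quinn and Yilmaz (each 8 terms); then Farouk, Sorensen and Takahashi (each 3 terms); then Ferreira and Kapoor (both 1 term).
Delgado, Quinn and Yilmaz are each Committee Chair, so the next rule applies.
Among Delgado, Quinn and Yilmaz, alphabetically by surname: Delgado before Quinn before Yilmaz.
Farouk, Sorensen and Takahashi are each Leader of the House, so the next rule applies.
Among Farouk, Sorensen and Takahashi, alphabetically by surname: Farouk before Sorensen before Takahashi.
Ferreira and Kapoor are each Member, so the next rule applies.
Among Ferreira and Kapoor, alphabetically by surname: Ferreira before Kapoor.
Full order: Halvorsen, Delgado, Quinn, Yilmaz, Farouk, Sorensen, Takahashi, Ferreira, Kapoor.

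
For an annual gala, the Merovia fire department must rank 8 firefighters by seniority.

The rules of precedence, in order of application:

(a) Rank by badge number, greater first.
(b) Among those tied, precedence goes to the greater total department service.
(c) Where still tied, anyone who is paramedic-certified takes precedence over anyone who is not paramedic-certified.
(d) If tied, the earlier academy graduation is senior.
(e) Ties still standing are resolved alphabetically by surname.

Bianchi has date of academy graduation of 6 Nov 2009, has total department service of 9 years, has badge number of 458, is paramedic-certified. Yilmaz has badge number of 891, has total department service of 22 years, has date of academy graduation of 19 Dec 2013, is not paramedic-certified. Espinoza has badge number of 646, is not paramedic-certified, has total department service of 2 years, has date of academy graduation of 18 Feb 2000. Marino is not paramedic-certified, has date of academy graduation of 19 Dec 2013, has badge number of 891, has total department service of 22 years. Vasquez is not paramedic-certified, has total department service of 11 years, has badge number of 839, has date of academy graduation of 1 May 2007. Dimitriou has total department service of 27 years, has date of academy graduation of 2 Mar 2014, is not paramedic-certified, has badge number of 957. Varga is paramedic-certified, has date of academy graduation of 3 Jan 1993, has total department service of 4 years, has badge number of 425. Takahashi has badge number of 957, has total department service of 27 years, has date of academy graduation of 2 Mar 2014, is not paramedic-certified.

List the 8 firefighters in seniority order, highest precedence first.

By badge number (higher first): Dimitriou and Takahashi (both 957); then Marino and Yilmaz (both 891); then Vasquez (839); then Espinoza (646); then Bianchi (458); then Varga (425).
Dimitriou and Takahashi both have total department service 27 years, so the next rule applies.
Dimitriou and Takahashi are each not paramedic-certified, so the next rule applies.
Dimitriou and Takahashi both have date of academy graduation 2 Mar 2014, so the next rule applies.
Among Dimitriou and Takahashi, alphabetically by surname: Dimitriou before Takahashi.
Marino and Yilmaz both have total department service 22 years, so the next rule applies.
Marino and Yilmaz are each not paramedic-certified, so the next rule applies.
Marino and Yilmaz both have date of academy graduation 19 Dec 2013, so the next rule applies.
Among Marino and Yilmaz, alphabetically by surname: Marino before Yilmaz.
Full order: Dimitriou, Takahashi, Marino, Yilmaz, Vasquez, Espinoza, Bianchi, Varga.

Dimitriou, Takahashi, Marino, Yilmaz, Vasquez, Espinoza, Bianchi, Varga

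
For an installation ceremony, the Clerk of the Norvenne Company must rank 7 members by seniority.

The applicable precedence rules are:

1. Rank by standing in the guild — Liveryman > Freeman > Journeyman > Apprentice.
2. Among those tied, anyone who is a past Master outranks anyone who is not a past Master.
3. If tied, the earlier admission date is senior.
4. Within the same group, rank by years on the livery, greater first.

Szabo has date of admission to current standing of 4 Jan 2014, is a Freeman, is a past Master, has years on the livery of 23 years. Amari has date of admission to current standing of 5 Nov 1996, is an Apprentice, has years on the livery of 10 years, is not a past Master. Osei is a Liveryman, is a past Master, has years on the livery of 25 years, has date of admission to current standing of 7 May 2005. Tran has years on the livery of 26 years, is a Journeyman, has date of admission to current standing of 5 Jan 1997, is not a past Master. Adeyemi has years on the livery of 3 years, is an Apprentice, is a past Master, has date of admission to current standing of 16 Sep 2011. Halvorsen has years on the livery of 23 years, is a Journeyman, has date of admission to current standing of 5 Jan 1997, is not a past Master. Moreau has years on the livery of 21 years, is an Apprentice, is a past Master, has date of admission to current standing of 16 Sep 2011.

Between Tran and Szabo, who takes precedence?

Szabo

By standing in the guild: Osei (Liveryman); then Szabo (Freeman); then Tran and Halvorsen (Journeyman); then Moreau, Adeyemi and Amari (Apprentice).
Tran and Halvorsen are each not a past Master, so the next rule applies.
Tran and Halvorsen both have date of admission to current standing 5 Jan 1997, so the next rule applies.
Among Tran and Halvorsen, by years on the livery (higher first): Tran (26 years) before Halvorsen (23 years).
Among Moreau, Adeyemi and Amari, a past Master before not a past Master: Moreau and Adeyemi (a past Master) before Amari (not a past Master).
Moreau and Adeyemi both have date of admission to current standing 16 Sep 2011, so the next rule applies.
Among Moreau and Adeyemi, by years on the livery (higher first): Moreau (21 years) before Adeyemi (3 years).
So Szabo takes precedence.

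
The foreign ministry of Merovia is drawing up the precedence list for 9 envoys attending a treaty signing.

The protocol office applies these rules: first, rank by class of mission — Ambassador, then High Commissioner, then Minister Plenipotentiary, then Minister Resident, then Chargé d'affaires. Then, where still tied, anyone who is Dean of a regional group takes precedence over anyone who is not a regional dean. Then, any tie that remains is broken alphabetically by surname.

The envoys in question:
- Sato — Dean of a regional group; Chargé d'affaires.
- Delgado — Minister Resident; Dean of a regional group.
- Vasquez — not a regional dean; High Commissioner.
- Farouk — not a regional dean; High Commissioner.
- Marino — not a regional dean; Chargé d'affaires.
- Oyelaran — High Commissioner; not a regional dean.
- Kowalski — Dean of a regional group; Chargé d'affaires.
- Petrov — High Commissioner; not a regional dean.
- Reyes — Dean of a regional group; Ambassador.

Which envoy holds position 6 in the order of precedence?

Delgado

By class of mission: Reyes (Ambassador); then Farouk, Oyelaran, Petrov and Vasquez (High Commissioner); then Delgado (Minister Resident); then Kowalski, Sato and Marino (Chargé d'affaires).
Farouk, Oyelaran, Petrov and Vasquez are each not a regional dean, so the next rule applies.
Among Farouk, Oyelaran, Petrov and Vasquez, alphabetically by surname: Farouk before Oyelaran before Petrov before Vasquez.
Among Kowalski, Sato and Marino, Dean of a regional group before not a regional dean: Kowalski and Sato (Dean of a regional group) before Marino (not a regional dean).
Among Kowalski and Sato, alphabetically by surname: Kowalski before Sato.
Order: Reyes, Farouk, Oyelaran, Petrov, Vasquez, Delgado, Kowalski, Sato, Marino.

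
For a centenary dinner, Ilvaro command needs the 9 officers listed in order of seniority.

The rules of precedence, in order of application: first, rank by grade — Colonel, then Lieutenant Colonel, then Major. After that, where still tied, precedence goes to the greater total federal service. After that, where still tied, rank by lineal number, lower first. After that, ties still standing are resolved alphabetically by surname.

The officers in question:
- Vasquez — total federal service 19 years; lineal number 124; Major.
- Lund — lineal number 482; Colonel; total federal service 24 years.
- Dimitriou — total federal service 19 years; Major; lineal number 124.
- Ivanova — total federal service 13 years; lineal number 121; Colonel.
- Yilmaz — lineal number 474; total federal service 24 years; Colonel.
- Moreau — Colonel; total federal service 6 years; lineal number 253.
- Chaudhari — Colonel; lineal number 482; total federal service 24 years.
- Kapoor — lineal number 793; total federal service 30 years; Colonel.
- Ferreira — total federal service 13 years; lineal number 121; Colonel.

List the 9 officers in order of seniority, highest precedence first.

Kapoor, Yilmaz, Chaudhari, Lund, Ferreira, Ivanova, Moreau, Dimitriou, Vasquez

By grade: Kapoor, Yilmaz, Chaudhari, Lund, Ferreira, Ivanova and Moreau (Colonel); then Dimitriou and Vasquez (Major).
Among Kapoor, Yilmaz, Chaudhari, Lund, Ferreira, Ivanova and Moreau, by total federal service (higher first): Kapoor (30 years) before Yilmaz, Chaudhari and Lund (24 years) before Ferreira and Ivanova (13 years) before Moreau (6 years).
Among Yilmaz, Chaudhari and Lund, by lineal number (lower first): Yilmaz (474) before Chaudhari and Lund (482).
Among Chaudhari and Lund, alphabetically by surname: Chaudhari before Lund.
Ferreira and Ivanova both have lineal number 121, so the next rule applies.
Among Ferreira and Ivanova, alphabetically by surname: Ferreira before Ivanova.
Dimitriou and Vasquez both have total federal service 19 years, so the next rule applies.
Dimitriou and Vasquez both have lineal number 124, so the next rule applies.
Among Dimitriou and Vasquez, alphabetically by surname: Dimitriou before Vasquez.
Full order: Kapoor, Yilmaz, Chaudhari, Lund, Ferreira, Ivanova, Moreau, Dimitriou, Vasquez.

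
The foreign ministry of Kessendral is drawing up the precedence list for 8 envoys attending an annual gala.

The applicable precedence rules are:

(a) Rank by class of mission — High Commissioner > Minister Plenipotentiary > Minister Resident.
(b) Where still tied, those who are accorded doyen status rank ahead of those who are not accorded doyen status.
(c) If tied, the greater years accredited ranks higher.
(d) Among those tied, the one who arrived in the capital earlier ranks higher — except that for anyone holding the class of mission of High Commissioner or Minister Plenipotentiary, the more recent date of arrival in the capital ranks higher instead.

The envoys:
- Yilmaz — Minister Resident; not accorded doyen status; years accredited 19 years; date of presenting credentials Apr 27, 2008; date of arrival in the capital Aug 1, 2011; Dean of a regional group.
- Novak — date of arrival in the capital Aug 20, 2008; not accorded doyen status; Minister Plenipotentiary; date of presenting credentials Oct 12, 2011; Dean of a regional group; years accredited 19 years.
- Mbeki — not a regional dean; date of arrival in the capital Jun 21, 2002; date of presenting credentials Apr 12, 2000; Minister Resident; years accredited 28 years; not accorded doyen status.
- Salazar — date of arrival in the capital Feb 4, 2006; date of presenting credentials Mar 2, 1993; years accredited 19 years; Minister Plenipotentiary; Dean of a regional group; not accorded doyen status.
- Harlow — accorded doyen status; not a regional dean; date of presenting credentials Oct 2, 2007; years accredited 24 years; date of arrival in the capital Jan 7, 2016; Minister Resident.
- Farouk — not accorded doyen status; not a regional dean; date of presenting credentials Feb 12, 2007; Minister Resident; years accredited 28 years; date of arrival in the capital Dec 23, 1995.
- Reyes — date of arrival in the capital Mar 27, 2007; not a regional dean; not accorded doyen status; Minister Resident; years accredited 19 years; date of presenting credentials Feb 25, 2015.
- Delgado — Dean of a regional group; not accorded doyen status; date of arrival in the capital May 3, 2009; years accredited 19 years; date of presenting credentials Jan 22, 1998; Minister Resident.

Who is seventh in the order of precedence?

By class of mission: Novak and Salazar (Minister Plenipotentiary); then Harlow, Farouk, Mbeki, Reyes, Delgado and Yilmaz (Minister Resident).
Novak and Salazar are each not accorded doyen status, so the next rule applies.
Novak and Salazar both have years accredited 19 years, so the next rule applies.
Among Novak and Salazar, by date of arrival in the capital (later first) (reversed rule for this group): Novak (Aug 20, 2008) before Salazar (Feb 4, 2006).
Among Harlow, Farouk, Mbeki, Reyes, Delgado and Yilmaz, accorded doyen status before not accorded doyen status: Harlow (accorded doyen status) before Farouk, Mbeki, Reyes, Delgado and Yilmaz (not accorded doyen status).
Among Farouk, Mbeki, Reyes, Delgado and Yilmaz, by years accredited (higher first): Farouk and Mbeki (28 years) before Reyes, Delgado and Yilmaz (19 years).
Among Farouk and Mbeki, by date of arrival in the capital (earlier first): Farouk (Dec 23, 1995) before Mbeki (Jun 21, 2002).
Among Reyes, Delgado and Yilmaz, by date of arrival in the capital (earlier first): Reyes (Mar 27, 2007) before Delgado (May 3, 2009) before Yilmaz (Aug 1, 2011).
Order: Novak, Salazar, Harlow, Farouk, Mbeki, Reyes, Delgado, Yilmaz.

Delgado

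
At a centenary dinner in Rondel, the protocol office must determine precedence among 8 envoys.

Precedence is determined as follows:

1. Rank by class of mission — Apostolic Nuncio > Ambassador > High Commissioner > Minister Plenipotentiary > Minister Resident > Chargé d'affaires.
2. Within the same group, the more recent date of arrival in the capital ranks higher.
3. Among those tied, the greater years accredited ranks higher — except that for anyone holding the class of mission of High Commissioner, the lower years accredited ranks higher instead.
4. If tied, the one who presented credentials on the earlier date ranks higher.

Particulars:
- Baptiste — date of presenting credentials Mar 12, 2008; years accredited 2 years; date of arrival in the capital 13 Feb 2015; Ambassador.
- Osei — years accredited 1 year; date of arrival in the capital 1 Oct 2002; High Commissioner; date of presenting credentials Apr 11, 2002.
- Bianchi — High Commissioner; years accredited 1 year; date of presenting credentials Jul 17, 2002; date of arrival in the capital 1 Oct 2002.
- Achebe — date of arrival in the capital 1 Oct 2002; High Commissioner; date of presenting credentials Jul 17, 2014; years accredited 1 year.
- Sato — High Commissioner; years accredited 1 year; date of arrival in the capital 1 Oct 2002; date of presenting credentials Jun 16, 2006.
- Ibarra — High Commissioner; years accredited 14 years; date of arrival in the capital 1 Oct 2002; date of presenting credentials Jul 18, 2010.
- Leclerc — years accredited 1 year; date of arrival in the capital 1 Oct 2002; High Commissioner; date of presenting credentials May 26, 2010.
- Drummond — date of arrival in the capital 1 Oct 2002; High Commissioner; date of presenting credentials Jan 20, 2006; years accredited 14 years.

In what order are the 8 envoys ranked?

Baptiste, Osei, Bianchi, Sato, Leclerc, Achebe, Drummond, Ibarra

By class of mission: Baptiste (Ambassador); then Osei, Bianchi, Sato, Leclerc, Achebe, Drummond and Ibarra (High Commissioner).
Osei, Bianchi, Sato, Leclerc, Achebe, Drummond and Ibarra all have date of arrival in the capital 1 Oct 2002, so the next rule applies.
Among Osei, Bianchi, Sato, Leclerc, Achebe, Drummond and Ibarra, by years accredited (lower first) (reversed rule for this group): Osei, Bianchi, Sato, Leclerc and Achebe (1 year) before Drummond and Ibarra (14 years).
Among Osei, Bianchi, Sato, Leclerc and Achebe, by date of presenting credentials (earlier first): Osei (Apr 11, 2002) before Bianchi (Jul 17, 2002) before Sato (Jun 16, 2006) before Leclerc (May 26, 2010) before Achebe (Jul 17, 2014).
Among Drummond and Ibarra, by date of presenting credentials (earlier first): Drummond (Jan 20, 2006) before Ibarra (Jul 18, 2010).
Full order: Baptiste, Osei, Bianchi, Sato, Leclerc, Achebe, Drummond, Ibarra.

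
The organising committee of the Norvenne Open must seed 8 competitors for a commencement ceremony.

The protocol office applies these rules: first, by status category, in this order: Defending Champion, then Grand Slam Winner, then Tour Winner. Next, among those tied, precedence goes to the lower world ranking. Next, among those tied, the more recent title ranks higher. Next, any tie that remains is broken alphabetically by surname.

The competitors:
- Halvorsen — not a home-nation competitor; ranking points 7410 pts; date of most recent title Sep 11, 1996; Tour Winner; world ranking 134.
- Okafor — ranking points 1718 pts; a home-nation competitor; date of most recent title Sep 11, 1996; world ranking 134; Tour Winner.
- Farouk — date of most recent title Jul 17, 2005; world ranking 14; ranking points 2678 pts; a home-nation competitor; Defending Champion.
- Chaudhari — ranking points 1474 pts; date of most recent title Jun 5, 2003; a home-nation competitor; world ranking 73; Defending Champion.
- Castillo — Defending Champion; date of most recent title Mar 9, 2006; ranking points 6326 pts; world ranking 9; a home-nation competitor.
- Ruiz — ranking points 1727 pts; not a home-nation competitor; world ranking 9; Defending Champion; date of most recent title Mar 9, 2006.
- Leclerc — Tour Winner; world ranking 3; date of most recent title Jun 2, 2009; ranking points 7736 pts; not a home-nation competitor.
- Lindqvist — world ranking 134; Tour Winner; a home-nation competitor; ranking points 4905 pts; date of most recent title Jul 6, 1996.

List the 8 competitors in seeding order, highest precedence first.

Castillo, Ruiz, Farouk, Chaudhari, Leclerc, Halvorsen, Okafor, Lindqvist

By status category: Castillo, Ruiz, Farouk and Chaudhari (Defending Champion); then Leclerc, Halvorsen, Okafor and Lindqvist (Tour Winner).
Among Castillo, Ruiz, Farouk and Chaudhari, by world ranking (lower first): Castillo and Ruiz (9) before Farouk (14) before Chaudhari (73).
Castillo and Ruiz both have date of most recent title Mar 9, 2006, so the next rule applies.
Among Castillo and Ruiz, alphabetically by surname: Castillo before Ruiz.
Among Leclerc, Halvorsen, Okafor and Lindqvist, by world ranking (lower first): Leclerc (3) before Halvorsen, Okafor and Lindqvist (134).
Among Halvorsen, Okafor and Lindqvist, by date of most recent title (later first): Halvorsen and Okafor (Sep 11, 1996) before Lindqvist (Jul 6, 1996).
Among Halvorsen and Okafor, alphabetically by surname: Halvorsen before Okafor.
Full order: Castillo, Ruiz, Farouk, Chaudhari, Leclerc, Halvorsen, Okafor, Lindqvist.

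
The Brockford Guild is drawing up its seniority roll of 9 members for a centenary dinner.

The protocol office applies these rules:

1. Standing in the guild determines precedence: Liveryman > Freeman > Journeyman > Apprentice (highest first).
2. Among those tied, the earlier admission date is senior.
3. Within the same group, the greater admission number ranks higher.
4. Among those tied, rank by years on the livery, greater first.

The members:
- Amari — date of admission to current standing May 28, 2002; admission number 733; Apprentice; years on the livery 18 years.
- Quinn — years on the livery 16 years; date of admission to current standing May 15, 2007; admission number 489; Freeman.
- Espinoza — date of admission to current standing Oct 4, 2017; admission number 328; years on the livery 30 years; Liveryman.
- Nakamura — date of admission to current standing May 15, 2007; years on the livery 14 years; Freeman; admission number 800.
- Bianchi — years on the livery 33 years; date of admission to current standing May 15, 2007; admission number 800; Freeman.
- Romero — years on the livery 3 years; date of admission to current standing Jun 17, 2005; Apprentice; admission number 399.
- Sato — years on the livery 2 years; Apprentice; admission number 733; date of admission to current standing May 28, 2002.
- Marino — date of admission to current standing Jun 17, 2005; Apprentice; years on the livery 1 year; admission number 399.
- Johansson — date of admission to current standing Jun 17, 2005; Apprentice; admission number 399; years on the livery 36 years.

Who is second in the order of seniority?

Bianchi

By standing in the guild: Espinoza (Liveryman); then Bianchi, Nakamura and Quinn (Freeman); then Amari, Sato, Johansson, Romero and Marino (Apprentice).
Bianchi, Nakamura and Quinn all have date of admission to current standing May 15, 2007, so the next rule applies.
Among Bianchi, Nakamura and Quinn, by admission number (higher first): Bianchi and Nakamura (800) before Quinn (489).
Among Bianchi and Nakamura, by years on the livery (higher first): Bianchi (33 years) before Nakamura (14 years).
Among Amari, Sato, Johansson, Romero and Marino, by date of admission to current standing (earlier first): Amari and Sato (May 28, 2002) before Johansson, Romero and Marino (Jun 17, 2005).
Amari and Sato both have admission number 733, so the next rule applies.
Among Amari and Sato, by years on the livery (higher first): Amari (18 years) before Sato (2 years).
Johansson, Romero and Marino all have admission number 399, so the next rule applies.
Among Johansson, Romero and Marino, by years on the livery (higher first): Johansson (36 years) before Romero (3 years) before Marino (1 year).
Order: Espinoza, Bianchi, Nakamura, Quinn, Amari, Sato, Johansson, Romero, Marino.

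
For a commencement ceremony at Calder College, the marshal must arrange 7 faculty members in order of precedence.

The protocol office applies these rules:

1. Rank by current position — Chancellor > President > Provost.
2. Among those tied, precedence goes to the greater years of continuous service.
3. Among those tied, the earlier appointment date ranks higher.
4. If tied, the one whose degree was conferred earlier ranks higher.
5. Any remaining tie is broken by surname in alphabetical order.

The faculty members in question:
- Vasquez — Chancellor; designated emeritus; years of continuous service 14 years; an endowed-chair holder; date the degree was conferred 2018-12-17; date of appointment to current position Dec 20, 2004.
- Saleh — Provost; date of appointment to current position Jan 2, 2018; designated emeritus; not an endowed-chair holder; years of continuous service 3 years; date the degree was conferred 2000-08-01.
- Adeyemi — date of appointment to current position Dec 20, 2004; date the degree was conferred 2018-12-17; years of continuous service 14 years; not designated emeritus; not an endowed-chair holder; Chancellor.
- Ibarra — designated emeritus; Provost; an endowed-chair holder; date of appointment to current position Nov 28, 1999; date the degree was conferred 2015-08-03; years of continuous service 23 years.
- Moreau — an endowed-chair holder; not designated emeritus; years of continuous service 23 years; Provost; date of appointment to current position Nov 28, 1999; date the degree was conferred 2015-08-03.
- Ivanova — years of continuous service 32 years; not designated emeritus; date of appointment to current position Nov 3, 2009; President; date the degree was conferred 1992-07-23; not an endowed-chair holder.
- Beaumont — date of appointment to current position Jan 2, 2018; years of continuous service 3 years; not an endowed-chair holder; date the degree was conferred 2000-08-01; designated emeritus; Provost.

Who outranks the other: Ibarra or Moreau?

By current position: Adeyemi and Vasquez (Chancellor); then Ivanova (President); then Ibarra, Moreau, Beaumont and Saleh (Provost).
Adeyemi and Vasquez both have years of continuous service 14 years, so the next rule applies.
Adeyemi and Vasquez both have date of appointment to current position Dec 20, 2004, so the next rule applies.
Adeyemi and Vasquez both have date the degree was conferred 2018-12-17, so the next rule applies.
Among Adeyemi and Vasquez, alphabetically by surname: Adeyemi before Vasquez.
Among Ibarra, Moreau, Beaumont and Saleh, by years of continuous service (higher first): Ibarra and Moreau (23 years) before Beaumont and Saleh (3 years).
Ibarra and Moreau both have date of appointment to current position Nov 28, 1999, so the next rule applies.
Ibarra and Moreau both have date the degree was conferred 2015-08-03, so the next rule applies.
Among Ibarra and Moreau, alphabetically by surname: Ibarra before Moreau.
Beaumont and Saleh both have date of appointment to current position Jan 2, 2018, so the next rule applies.
Beaumont and Saleh both have date the degree was conferred 2000-08-01, so the next rule applies.
Among Beaumont and Saleh, alphabetically by surname: Beaumont before Saleh.
So Ibarra takes precedence.

Ibarra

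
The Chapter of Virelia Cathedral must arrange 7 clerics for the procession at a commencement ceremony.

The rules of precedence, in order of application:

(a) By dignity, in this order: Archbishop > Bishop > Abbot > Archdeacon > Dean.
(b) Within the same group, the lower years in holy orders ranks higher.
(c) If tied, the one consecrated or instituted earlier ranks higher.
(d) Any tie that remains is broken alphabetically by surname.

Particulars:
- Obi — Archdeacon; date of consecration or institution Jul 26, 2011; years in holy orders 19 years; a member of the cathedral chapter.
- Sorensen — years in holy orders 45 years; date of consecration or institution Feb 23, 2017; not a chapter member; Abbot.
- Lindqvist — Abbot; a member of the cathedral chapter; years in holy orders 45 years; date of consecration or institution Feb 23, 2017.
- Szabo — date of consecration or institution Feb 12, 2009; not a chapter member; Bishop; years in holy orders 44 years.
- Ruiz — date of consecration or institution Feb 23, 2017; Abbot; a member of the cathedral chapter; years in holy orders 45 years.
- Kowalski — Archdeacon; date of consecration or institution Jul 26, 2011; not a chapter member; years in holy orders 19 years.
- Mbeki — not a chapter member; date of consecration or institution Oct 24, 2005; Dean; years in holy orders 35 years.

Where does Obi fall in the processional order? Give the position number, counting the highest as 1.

By dignity: Szabo (Bishop); then Lindqvist, Ruiz and Sorensen (Abbot); then Kowalski and Obi (Archdeacon); then Mbeki (Dean).
Lindqvist, Ruiz and Sorensen all have years in holy orders 45 years, so the next rule applies.
Lindqvist, Ruiz and Sorensen all have date of consecration or institution Feb 23, 2017, so the next rule applies.
Among Lindqvist, Ruiz and Sorensen, alphabetically by surname: Lindqvist before Ruiz before Sorensen.
Kowalski and Obi both have years in holy orders 19 years, so the next rule applies.
Kowalski and Obi both have date of consecration or institution Jul 26, 2011, so the next rule applies.
Among Kowalski and Obi, alphabetically by surname: Kowalski before Obi.
Order: Szabo, Lindqvist, Ruiz, Sorensen, Kowalski, Obi, Mbeki. So position 6.

6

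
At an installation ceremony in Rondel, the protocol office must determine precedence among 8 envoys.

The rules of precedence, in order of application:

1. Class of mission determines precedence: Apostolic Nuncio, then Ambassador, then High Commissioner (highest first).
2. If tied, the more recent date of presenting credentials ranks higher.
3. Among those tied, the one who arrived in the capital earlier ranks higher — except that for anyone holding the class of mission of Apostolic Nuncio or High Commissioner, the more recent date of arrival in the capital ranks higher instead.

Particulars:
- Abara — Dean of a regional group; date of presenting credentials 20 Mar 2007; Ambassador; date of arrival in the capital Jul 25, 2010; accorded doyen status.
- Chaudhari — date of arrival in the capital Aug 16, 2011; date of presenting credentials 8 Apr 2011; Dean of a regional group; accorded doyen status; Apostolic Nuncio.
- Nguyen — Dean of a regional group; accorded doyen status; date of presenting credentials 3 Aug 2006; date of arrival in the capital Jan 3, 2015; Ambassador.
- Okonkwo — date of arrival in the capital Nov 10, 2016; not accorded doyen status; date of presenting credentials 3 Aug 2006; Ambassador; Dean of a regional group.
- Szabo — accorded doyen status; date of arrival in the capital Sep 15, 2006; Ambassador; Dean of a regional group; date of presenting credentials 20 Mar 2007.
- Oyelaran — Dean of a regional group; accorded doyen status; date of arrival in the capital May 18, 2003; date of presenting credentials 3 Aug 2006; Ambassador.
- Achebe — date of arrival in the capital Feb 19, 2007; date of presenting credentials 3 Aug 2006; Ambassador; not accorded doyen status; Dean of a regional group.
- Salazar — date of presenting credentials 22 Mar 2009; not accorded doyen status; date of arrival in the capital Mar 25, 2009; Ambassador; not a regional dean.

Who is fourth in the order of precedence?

Abara

By class of mission: Chaudhari (Apostolic Nuncio); then Salazar, Szabo, Abara, Oyelaran, Achebe, Nguyen and Okonkwo (Ambassador).
Among Salazar, Szabo, Abara, Oyelaran, Achebe, Nguyen and Okonkwo, by date of presenting credentials (later first): Salazar (22 Mar 2009) before Szabo and Abara (20 Mar 2007) before Oyelaran, Achebe, Nguyen and Okonkwo (3 Aug 2006).
Among Szabo and Abara, by date of arrival in the capital (earlier first): Szabo (Sep 15, 2006) before Abara (Jul 25, 2010).
Among Oyelaran, Achebe, Nguyen and Okonkwo, by date of arrival in the capital (earlier first): Oyelaran (May 18, 2003) before Achebe (Feb 19, 2007) before Nguyen (Jan 3, 2015) before Okonkwo (Nov 10, 2016).
Order: Chaudhari, Salazar, Szabo, Abara, Oyelaran, Achebe, Nguyen, Okonkwo.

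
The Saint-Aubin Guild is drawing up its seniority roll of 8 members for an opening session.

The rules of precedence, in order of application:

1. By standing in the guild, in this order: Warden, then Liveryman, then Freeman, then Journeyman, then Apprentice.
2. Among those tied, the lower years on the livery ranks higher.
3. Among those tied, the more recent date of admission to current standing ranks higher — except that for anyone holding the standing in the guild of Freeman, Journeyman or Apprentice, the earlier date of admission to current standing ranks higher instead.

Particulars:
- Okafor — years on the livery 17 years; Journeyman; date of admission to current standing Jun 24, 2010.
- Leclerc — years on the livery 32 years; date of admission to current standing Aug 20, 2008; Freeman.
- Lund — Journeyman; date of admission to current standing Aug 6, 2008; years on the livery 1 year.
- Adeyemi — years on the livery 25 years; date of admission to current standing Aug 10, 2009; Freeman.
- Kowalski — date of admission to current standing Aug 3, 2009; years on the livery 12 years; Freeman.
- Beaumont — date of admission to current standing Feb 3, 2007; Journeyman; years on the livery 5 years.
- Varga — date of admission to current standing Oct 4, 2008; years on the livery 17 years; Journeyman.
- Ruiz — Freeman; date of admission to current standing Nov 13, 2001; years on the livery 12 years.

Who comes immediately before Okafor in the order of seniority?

Varga

By standing in the guild: Ruiz, Kowalski, Adeyemi and Leclerc (Freeman); then Lund, Beaumont, Varga and Okafor (Journeyman).
Among Ruiz, Kowalski, Adeyemi and Leclerc, by years on the livery (lower first): Ruiz and Kowalski (12 years) before Adeyemi (25 years) before Leclerc (32 years).
Among Ruiz and Kowalski, by date of admission to current standing (earlier first) (reversed rule for this group): Ruiz (Nov 13, 2001) before Kowalski (Aug 3, 2009).
Among Lund, Beaumont, Varga and Okafor, by years on the livery (lower first): Lund (1 year) before Beaumont (5 years) before Varga and Okafor (17 years).
Among Varga and Okafor, by date of admission to current standing (earlier first) (reversed rule for this group): Varga (Oct 4, 2008) before Okafor (Jun 24, 2010).
Order: Ruiz, Kowalski, Adeyemi, Leclerc, Lund, Beaumont, Varga, Okafor.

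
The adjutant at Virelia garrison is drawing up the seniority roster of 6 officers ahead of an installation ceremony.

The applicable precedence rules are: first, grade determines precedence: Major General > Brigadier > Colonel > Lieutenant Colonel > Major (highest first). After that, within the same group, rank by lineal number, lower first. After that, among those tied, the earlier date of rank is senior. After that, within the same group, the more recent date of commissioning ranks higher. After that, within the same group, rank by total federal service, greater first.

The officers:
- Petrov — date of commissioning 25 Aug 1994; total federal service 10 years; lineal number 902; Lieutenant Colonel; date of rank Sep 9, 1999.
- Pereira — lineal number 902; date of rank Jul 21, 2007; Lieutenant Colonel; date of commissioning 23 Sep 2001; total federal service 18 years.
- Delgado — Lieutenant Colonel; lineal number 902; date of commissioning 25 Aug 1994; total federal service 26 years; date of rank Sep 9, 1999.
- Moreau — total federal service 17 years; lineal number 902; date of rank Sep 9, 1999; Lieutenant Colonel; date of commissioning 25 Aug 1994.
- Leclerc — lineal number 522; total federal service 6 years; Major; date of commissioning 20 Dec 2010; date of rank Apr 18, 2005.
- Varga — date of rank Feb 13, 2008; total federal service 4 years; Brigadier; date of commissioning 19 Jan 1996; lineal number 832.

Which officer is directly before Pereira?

Petrov

By grade: Varga (Brigadier); then Delgado, Moreau, Petrov and Pereira (Lieutenant Colonel); then Leclerc (Major).
Delgado, Moreau, Petrov and Pereira all have lineal number 902, so the next rule applies.
Among Delgado, Moreau, Petrov and Pereira, by date of rank (earlier first): Delgado, Moreau and Petrov (Sep 9, 1999) before Pereira (Jul 21, 2007).
Delgado, Moreau and Petrov all have date of commissioning 25 Aug 1994, so the next rule applies.
Among Delgado, Moreau and Petrov, by total federal service (higher first): Delgado (26 years) before Moreau (17 years) before Petrov (10 years).
Order: Varga, Delgado, Moreau, Petrov, Pereira, Leclerc.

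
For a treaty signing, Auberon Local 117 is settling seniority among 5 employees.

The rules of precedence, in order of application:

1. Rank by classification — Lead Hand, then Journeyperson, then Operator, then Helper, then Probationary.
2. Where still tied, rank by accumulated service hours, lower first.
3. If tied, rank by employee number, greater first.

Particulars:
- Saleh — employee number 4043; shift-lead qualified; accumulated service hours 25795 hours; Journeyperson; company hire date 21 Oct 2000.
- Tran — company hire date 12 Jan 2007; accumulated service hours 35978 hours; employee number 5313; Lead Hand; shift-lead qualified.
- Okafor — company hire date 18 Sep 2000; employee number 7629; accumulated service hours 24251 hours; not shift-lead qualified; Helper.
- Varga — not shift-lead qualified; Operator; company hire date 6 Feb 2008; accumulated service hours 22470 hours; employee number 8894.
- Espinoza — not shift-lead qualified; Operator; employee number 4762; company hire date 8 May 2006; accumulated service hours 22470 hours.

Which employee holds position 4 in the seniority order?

Espinoza

By classification: Tran (Lead Hand); then Saleh (Journeyperson); then Varga and Espinoza (Operator); then Okafor (Helper).
Varga and Espinoza both have accumulated service hours 22470 hours, so the next rule applies.
Among Varga and Espinoza, by employee number (higher first): Varga (8894) before Espinoza (4762).
Order: Tran, Saleh, Varga, Espinoza, Okafor.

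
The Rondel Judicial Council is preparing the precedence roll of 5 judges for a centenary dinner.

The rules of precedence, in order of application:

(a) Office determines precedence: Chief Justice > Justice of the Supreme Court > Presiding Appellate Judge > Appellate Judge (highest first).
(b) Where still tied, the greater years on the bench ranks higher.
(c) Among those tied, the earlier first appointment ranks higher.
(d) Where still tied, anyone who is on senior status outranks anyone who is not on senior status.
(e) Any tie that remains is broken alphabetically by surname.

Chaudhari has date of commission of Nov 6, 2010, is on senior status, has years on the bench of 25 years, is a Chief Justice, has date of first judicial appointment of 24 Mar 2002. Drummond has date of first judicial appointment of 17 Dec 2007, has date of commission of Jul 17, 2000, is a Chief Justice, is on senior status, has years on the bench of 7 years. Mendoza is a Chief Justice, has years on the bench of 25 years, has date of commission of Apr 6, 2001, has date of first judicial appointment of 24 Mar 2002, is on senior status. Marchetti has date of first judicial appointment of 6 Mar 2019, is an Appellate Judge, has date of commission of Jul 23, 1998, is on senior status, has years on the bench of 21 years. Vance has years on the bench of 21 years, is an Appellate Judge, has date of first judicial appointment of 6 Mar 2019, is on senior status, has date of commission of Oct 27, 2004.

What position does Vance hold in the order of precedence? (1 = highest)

By office: Chaudhari, Mendoza and Drummond (Chief Justice); then Marchetti and Vance (Appellate Judge).
Among Chaudhari, Mendoza and Drummond, by years on the bench (higher first): Chaudhari and Mendoza (25 years) before Drummond (7 years).
Chaudhari and Mendoza both have date of first judicial appointment 24 Mar 2002, so the next rule applies.
Chaudhari and Mendoza are each on senior status, so the next rule applies.
Among Chaudhari and Mendoza, alphabetically by surname: Chaudhari before Mendoza.
Marchetti and Vance both have years on the bench 21 years, so the next rule applies.
Marchetti and Vance both have date of first judicial appointment 6 Mar 2019, so the next rule applies.
Marchetti and Vance are each on senior status, so the next rule applies.
Among Marchetti and Vance, alphabetically by surname: Marchetti before Vance.
Order: Chaudhari, Mendoza, Drummond, Marchetti, Vance. So position 5.

5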